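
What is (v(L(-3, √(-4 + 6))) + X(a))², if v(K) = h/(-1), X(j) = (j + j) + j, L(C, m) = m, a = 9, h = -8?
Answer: 1225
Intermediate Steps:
X(j) = 3*j (X(j) = 2*j + j = 3*j)
v(K) = 8 (v(K) = -8/(-1) = -8*(-1) = 8)
(v(L(-3, √(-4 + 6))) + X(a))² = (8 + 3*9)² = (8 + 27)² = 35² = 1225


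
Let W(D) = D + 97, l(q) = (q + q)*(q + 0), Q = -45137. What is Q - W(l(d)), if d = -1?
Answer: -45236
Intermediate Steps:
l(q) = 2*q**2 (l(q) = (2*q)*q = 2*q**2)
W(D) = 97 + D
Q - W(l(d)) = -45137 - (97 + 2*(-1)**2) = -45137 - (97 + 2*1) = -45137 - (97 + 2) = -45137 - 1*99 = -45137 - 99 = -45236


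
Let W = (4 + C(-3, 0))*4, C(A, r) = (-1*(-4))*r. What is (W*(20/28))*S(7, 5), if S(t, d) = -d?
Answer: -400/7 ≈ -57.143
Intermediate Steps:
C(A, r) = 4*r
W = 16 (W = (4 + 4*0)*4 = (4 + 0)*4 = 4*4 = 16)
(W*(20/28))*S(7, 5) = (16*(20/28))*(-1*5) = (16*(20*(1/28)))*(-5) = (16*(5/7))*(-5) = (80/7)*(-5) = -400/7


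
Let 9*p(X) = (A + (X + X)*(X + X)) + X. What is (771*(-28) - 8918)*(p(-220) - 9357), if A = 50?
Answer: -3331773802/9 ≈ -3.7020e+8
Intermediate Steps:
p(X) = 50/9 + X/9 + 4*X²/9 (p(X) = ((50 + (X + X)*(X + X)) + X)/9 = ((50 + (2*X)*(2*X)) + X)/9 = ((50 + 4*X²) + X)/9 = (50 + X + 4*X²)/9 = 50/9 + X/9 + 4*X²/9)
(771*(-28) - 8918)*(p(-220) - 9357) = (771*(-28) - 8918)*((50/9 + (⅑)*(-220) + (4/9)*(-220)²) - 9357) = (-21588 - 8918)*((50/9 - 220/9 + (4/9)*48400) - 9357) = -30506*((50/9 - 220/9 + 193600/9) - 9357) = -30506*(193430/9 - 9357) = -30506*109217/9 = -3331773802/9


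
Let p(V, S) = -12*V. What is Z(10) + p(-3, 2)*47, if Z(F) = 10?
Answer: 1702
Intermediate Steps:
Z(10) + p(-3, 2)*47 = 10 - 12*(-3)*47 = 10 + 36*47 = 10 + 1692 = 1702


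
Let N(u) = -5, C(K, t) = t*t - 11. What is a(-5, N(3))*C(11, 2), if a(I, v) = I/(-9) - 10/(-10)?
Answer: -98/9 ≈ -10.889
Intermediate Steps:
C(K, t) = -11 + t² (C(K, t) = t² - 11 = -11 + t²)
a(I, v) = 1 - I/9 (a(I, v) = I*(-⅑) - 10*(-⅒) = -I/9 + 1 = 1 - I/9)
a(-5, N(3))*C(11, 2) = (1 - ⅑*(-5))*(-11 + 2²) = (1 + 5/9)*(-11 + 4) = (14/9)*(-7) = -98/9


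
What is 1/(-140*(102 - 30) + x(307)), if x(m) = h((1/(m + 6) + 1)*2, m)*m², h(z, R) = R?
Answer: 1/28924363 ≈ 3.4573e-8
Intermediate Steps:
x(m) = m³ (x(m) = m*m² = m³)
1/(-140*(102 - 30) + x(307)) = 1/(-140*(102 - 30) + 307³) = 1/(-140*72 + 28934443) = 1/(-10080 + 28934443) = 1/28924363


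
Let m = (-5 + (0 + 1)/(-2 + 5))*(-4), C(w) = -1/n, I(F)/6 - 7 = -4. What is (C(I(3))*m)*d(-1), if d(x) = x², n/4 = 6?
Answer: -7/9 ≈ -0.77778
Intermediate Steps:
n = 24 (n = 4*6 = 24)
I(F) = 18 (I(F) = 42 + 6*(-4) = 42 - 24 = 18)
C(w) = -1/24
m = 56/3 (m = (-5 + 1/3)*(-4) = (-5 + 1*(⅓))*(-4) = (-5 + ⅓)*(-4) = -14/3*(-4) = 56/3 ≈ 18.667)
(C(I(3))*m)*d(-1) = -1/24*56/3*(-1)² = -7/9*1 = -7/9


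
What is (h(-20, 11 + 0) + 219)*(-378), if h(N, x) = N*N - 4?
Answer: -232470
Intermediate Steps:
h(N, x) = -4 + N² (h(N, x) = N² - 4 = -4 + N²)
(h(-20, 11 + 0) + 219)*(-378) = ((-4 + (-20)²) + 219)*(-378) = ((-4 + 400) + 219)*(-378) = (396 + 219)*(-378) = 615*(-378) = -232470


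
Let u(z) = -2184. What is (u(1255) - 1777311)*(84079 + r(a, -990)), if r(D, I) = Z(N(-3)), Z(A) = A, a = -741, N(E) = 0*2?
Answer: -149618160105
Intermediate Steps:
N(E) = 0
r(D, I) = 0
(u(1255) - 1777311)*(84079 + r(a, -990)) = (-2184 - 1777311)*(84079 + 0) = -1779495*84079 = -149618160105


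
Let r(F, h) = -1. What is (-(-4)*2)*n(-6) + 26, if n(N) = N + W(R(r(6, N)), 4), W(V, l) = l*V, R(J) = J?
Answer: -54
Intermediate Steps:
W(V, l) = V*l
n(N) = -4 + N (n(N) = N - 1*4 = N - 4 = -4 + N)
(-(-4)*2)*n(-6) + 26 = (-(-4)*2)*(-4 - 6) + 26 = -2*(-4)*(-10) + 26 = 8*(-10) + 26 = -80 + 26 = -54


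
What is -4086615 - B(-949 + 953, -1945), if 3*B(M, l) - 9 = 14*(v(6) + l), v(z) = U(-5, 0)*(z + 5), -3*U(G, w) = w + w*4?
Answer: -12232624/3 ≈ -4.0775e+6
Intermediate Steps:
U(G, w) = -5*w/3 (U(G, w) = -(w + w*4)/3 = -(w + 4*w)/3 = -5*w/3)
v(z) = 0 (v(z) = (-5/3*0)*(z + 5) = 0*(5 + z) = 0)
B(M, l) = 3 + 14*l/3 (B(M, l) = 3 + (14*(0 + l))/3 = 3 + (14*l)/3 = 3 + 14*l/3)
-4086615 - B(-949 + 953, -1945) = -4086615 - (3 + (14/3)*(-1945)) = -4086615 - (3 - 27230/3) = -4086615 - 1*(-27221/3) = -4086615 + 27221/3 = -12232624/3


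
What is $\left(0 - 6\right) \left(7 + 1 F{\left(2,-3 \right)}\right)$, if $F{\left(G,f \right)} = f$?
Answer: $-24$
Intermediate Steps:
$\left(0 - 6\right) \left(7 + 1 F{\left(2,-3 \right)}\right) = \left(0 - 6\right) \left(7 + 1 \left(-3\right)\right) = \left(0 - 6\right) \left(7 - 3\right) = \left(-6\right) 4 = -24$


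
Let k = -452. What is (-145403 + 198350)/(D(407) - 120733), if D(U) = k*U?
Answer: -999/5749 ≈ -0.17377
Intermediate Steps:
D(U) = -452*U
(-145403 + 198350)/(D(407) - 120733) = (-145403 + 198350)/(-452*407 - 120733) = 52947/(-183964 - 120733) = 52947/(-304697) = 52947*(-1/304697) = -999/5749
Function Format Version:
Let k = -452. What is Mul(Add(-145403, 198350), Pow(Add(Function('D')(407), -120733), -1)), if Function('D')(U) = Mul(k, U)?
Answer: Rational(-999, 5749) ≈ -0.17377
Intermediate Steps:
Function('D')(U) = Mul(-452, U)
Mul(Add(-145403, 198350), Pow(Add(Function('D')(407), -120733), -1)) = Mul(Add(-145403, 198350), Pow(Add(Mul(-452, 407), -120733), -1)) = Mul(52947, Pow(Add(-183964, -120733), -1)) = Mul(52947, Pow(-304697, -1)) = Mul(52947, Rational(-1, 304697)) = Rational(-999, 5749)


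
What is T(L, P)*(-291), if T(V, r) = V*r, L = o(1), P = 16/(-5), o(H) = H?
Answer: 4656/5 ≈ 931.20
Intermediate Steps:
P = -16/5 (P = 16*(-⅕) = -16/5 ≈ -3.2000)
L = 1
T(L, P)*(-291) = (1*(-16/5))*(-291) = -16/5*(-291) = 4656/5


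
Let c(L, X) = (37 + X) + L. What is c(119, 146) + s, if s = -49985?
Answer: -49683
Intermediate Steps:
c(L, X) = 37 + L + X
c(119, 146) + s = (37 + 119 + 146) - 49985 = 302 - 49985 = -49683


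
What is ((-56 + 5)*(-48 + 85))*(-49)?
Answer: 92463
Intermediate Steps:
((-56 + 5)*(-48 + 85))*(-49) = -51*37*(-49) = -1887*(-49) = 92463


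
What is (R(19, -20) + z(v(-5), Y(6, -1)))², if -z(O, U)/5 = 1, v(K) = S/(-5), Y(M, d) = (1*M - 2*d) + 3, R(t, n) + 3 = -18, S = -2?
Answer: 676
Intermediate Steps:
R(t, n) = -21 (R(t, n) = -3 - 18 = -21)
Y(M, d) = 3 + M - 2*d (Y(M, d) = (M - 2*d) + 3 = 3 + M - 2*d)
v(K) = ⅖ (v(K) = -2/(-5) = -2*(-⅕) = ⅖)
z(O, U) = -5 (z(O, U) = -5*1 = -5)
(R(19, -20) + z(v(-5), Y(6, -1)))² = (-21 - 5)² = (-26)² = 676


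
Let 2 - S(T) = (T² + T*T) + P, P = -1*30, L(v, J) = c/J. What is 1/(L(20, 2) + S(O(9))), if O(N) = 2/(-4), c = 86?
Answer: 2/149 ≈ 0.013423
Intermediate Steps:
L(v, J) = 86/J
P = -30
O(N) = -½ (O(N) = 2*(-¼) = -½)
S(T) = 32 - 2*T² (S(T) = 2 - ((T² + T*T) - 30) = 2 - ((T² + T²) - 30) = 2 - (2*T² - 30) = 2 - (-30 + 2*T²) = 2 + (30 - 2*T²) = 32 - 2*T²)
1/(L(20, 2) + S(O(9))) = 1/(86/2 + (32 - 2*(-½)²)) = 1/(86*(½) + (32 - 2*¼)) = 1/(43 + (32 - ½)) = 1/(43 + 63/2) = 1/(149/2) = 2/149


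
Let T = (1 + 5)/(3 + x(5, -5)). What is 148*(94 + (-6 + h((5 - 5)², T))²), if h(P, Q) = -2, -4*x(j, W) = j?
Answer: 23384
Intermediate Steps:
x(j, W) = -j/4
T = 24/7 (T = (1 + 5)/(3 - ¼*5) = 6/(3 - 5/4) = 6/(7/4) = 6*(4/7) = 24/7 ≈ 3.4286)
148*(94 + (-6 + h((5 - 5)², T))²) = 148*(94 + (-6 - 2)²) = 148*(94 + (-8)²) = 148*(94 + 64) = 148*158 = 23384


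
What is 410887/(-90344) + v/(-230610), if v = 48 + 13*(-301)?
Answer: -9440547151/2083422984 ≈ -4.5313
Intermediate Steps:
v = -3865 (v = 48 - 3913 = -3865)
410887/(-90344) + v/(-230610) = 410887/(-90344) - 3865/(-230610) = 410887*(-1/90344) - 3865*(-1/230610) = -410887/90344 + 773/46122 = -9440547151/2083422984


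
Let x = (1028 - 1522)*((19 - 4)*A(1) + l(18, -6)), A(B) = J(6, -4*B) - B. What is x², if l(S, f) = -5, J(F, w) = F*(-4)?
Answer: 35238798400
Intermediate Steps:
J(F, w) = -4*F
A(B) = -24 - B (A(B) = -4*6 - B = -24 - B)
x = 187720 (x = (1028 - 1522)*((19 - 4)*(-24 - 1*1) - 5) = -494*(15*(-24 - 1) - 5) = -494*(15*(-25) - 5) = -494*(-375 - 5) = -494*(-380) = 187720)
x² = 187720² = 35238798400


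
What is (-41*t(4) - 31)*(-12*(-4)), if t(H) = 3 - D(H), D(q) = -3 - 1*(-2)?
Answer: -9360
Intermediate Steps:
D(q) = -1 (D(q) = -3 + 2 = -1)
t(H) = 4 (t(H) = 3 - 1*(-1) = 3 + 1 = 4)
(-41*t(4) - 31)*(-12*(-4)) = (-41*4 - 31)*(-12*(-4)) = (-164 - 31)*48 = -195*48 = -9360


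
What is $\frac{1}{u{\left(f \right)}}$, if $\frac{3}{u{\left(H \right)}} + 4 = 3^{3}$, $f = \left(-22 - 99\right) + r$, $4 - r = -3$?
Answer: $\frac{23}{3} \approx 7.6667$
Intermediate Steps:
$r = 7$ ($r = 4 - -3 = 4 + 3 = 7$)
$f = -114$ ($f = \left(-22 - 99\right) + 7 = -121 + 7 = -114$)
$u{\left(H \right)} = \frac{3}{23}$ ($u{\left(H \right)} = \frac{3}{-4 + 3^{3}} = \frac{3}{-4 + 27} = \frac{3}{23}$)
$\frac{1}{u{\left(f \right)}} = \frac{1}{\frac{3}{23}} = \frac{23}{3}$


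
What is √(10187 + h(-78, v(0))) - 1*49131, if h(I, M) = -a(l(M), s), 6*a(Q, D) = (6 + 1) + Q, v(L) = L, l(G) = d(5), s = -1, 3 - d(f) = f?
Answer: -49131 + √366702/6 ≈ -49030.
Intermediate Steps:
d(f) = 3 - f
l(G) = -2 (l(G) = 3 - 1*5 = 3 - 5 = -2)
a(Q, D) = 7/6 + Q/6 (a(Q, D) = ((6 + 1) + Q)/6 = (7 + Q)/6 = 7/6 + Q/6)
h(I, M) = -⅚ (h(I, M) = -(7/6 + (⅙)*(-2)) = -(7/6 - ⅓) = -1*⅚ = -⅚)
√(10187 + h(-78, v(0))) - 1*49131 = √(10187 - ⅚) - 1*49131 = √(61117/6) - 49131 = √366702/6 - 49131 = -49131 + √366702/6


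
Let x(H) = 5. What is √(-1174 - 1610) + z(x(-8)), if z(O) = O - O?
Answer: 4*I*√174 ≈ 52.764*I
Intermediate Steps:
z(O) = 0
√(-1174 - 1610) + z(x(-8)) = √(-1174 - 1610) + 0 = √(-2784) + 0 = 4*I*√174 + 0 = 4*I*√174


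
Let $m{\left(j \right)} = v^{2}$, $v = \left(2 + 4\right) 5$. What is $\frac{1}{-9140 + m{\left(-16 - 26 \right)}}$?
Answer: $- \frac{1}{8240} \approx -0.00012136$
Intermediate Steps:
$v = 30$ ($v = 6 \cdot 5 = 30$)
$m{\left(j \right)} = 900$ ($m{\left(j \right)} = 30^{2} = 900$)
$\frac{1}{-9140 + m{\left(-16 - 26 \right)}} = \frac{1}{-9140 + 900} = \frac{1}{-8240} = - \frac{1}{8240}$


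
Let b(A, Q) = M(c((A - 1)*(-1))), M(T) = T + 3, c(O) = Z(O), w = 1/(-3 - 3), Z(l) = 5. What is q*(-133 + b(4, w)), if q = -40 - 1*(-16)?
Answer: 3000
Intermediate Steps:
q = -24 (q = -40 + 16 = -24)
w = -⅙ (w = 1/(-6) = -⅙ ≈ -0.16667)
c(O) = 5
M(T) = 3 + T
b(A, Q) = 8 (b(A, Q) = 3 + 5 = 8)
q*(-133 + b(4, w)) = -24*(-133 + 8) = -24*(-125) = 3000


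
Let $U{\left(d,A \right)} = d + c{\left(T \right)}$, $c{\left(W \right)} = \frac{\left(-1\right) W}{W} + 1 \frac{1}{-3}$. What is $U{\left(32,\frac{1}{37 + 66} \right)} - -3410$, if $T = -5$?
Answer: $\frac{10322}{3} \approx 3440.7$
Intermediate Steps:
$c{\left(W \right)} = - \frac{4}{3}$ ($c{\left(W \right)} = -1 + 1 \left(- \frac{1}{3}\right) = -1 - \frac{1}{3} = - \frac{4}{3}$)
$U{\left(d,A \right)} = - \frac{4}{3} + d$ ($U{\left(d,A \right)} = d - \frac{4}{3} = - \frac{4}{3} + d$)
$U{\left(32,\frac{1}{37 + 66} \right)} - -3410 = \left(- \frac{4}{3} + 32\right) - -3410 = \frac{92}{3} + 3410 = \frac{10322}{3}$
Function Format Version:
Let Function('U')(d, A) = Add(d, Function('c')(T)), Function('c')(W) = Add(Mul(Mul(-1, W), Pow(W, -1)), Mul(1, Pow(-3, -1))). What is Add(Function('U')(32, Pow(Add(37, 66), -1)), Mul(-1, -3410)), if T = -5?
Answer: Rational(10322, 3) ≈ 3440.7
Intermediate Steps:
Function('c')(W) = Rational(-4, 3) (Function('c')(W) = Add(-1, Mul(1, Rational(-1, 3))) = Add(-1, Rational(-1, 3)) = Rational(-4, 3))
Function('U')(d, A) = Add(Rational(-4, 3), d) (Function('U')(d, A) = Add(d, Rational(-4, 3)) = Add(Rational(-4, 3), d))
Add(Function('U')(32, Pow(Add(37, 66), -1)), Mul(-1, -3410)) = Add(Add(Rational(-4, 3), 32), Mul(-1, -3410)) = Add(Rational(92, 3), 3410) = Rational(10322, 3)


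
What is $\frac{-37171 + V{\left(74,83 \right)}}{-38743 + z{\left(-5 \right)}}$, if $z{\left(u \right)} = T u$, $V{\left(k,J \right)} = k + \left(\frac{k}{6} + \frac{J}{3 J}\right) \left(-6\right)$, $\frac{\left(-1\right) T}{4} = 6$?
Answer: $\frac{37173}{38623} \approx 0.96246$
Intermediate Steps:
$T = -24$ ($T = \left(-4\right) 6 = -24$)
$V{\left(k,J \right)} = -2$ ($V{\left(k,J \right)} = k + \left(k \frac{1}{6} + J \frac{1}{3 J}\right) \left(-6\right) = k + \left(\frac{k}{6} + \frac{1}{3}\right) \left(-6\right) = k + \left(\frac{1}{3} + \frac{k}{6}\right) \left(-6\right) = k - \left(2 + k\right) = -2$)
$z{\left(u \right)} = - 24 u$
$\frac{-37171 + V{\left(74,83 \right)}}{-38743 + z{\left(-5 \right)}} = \frac{-37171 - 2}{-38743 - -120} = - \frac{37173}{-38743 + 120} = - \frac{37173}{-38623} = \left(-37173\right) \left(- \frac{1}{38623}\right) = \frac{37173}{38623}$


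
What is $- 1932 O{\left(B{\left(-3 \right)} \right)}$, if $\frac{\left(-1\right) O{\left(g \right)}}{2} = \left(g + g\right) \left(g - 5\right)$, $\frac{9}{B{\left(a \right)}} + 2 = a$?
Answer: $\frac{2364768}{25} \approx 94591.0$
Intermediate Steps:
$B{\left(a \right)} = \frac{9}{-2 + a}$
$O{\left(g \right)} = - 4 g \left(-5 + g\right)$ ($O{\left(g \right)} = - 2 \left(g + g\right) \left(g - 5\right) = - 2 \cdot 2 g \left(-5 + g\right) = - 4 g \left(-5 + g\right)$)
$- 1932 O{\left(B{\left(-3 \right)} \right)} = - 1932 \cdot 4 \frac{9}{-2 - 3} \left(5 - \frac{9}{-2 - 3}\right) = - 1932 \cdot 4 \frac{9}{-5} \left(5 - \frac{9}{-5}\right) = - 1932 \cdot 4 \cdot 9 \left(- \frac{1}{5}\right) \left(5 - 9 \left(- \frac{1}{5}\right)\right) = - 1932 \cdot 4 \left(- \frac{9}{5}\right) \left(5 - - \frac{9}{5}\right) = - 1932 \cdot 4 \left(- \frac{9}{5}\right) \left(5 + \frac{9}{5}\right) = - 1932 \cdot 4 \left(- \frac{9}{5}\right) \frac{34}{5} = \left(-1932\right) \left(- \frac{1224}{25}\right) = \frac{2364768}{25}$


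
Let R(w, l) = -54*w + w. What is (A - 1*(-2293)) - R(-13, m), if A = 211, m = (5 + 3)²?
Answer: 1815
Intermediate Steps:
m = 64 (m = 8² = 64)
R(w, l) = -53*w
(A - 1*(-2293)) - R(-13, m) = (211 - 1*(-2293)) - (-53)*(-13) = (211 + 2293) - 1*689 = 2504 - 689 = 1815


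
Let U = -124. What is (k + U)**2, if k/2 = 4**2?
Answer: 8464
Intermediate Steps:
k = 32 (k = 2*4**2 = 2*16 = 32)
(k + U)**2 = (32 - 124)**2 = (-92)**2 = 8464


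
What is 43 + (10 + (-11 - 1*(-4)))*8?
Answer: 67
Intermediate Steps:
43 + (10 + (-11 - 1*(-4)))*8 = 43 + (10 + (-11 + 4))*8 = 43 + (10 - 7)*8 = 43 + 3*8 = 43 + 24 = 67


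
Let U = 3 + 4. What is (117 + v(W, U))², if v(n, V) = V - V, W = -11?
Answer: 13689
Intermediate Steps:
U = 7
v(n, V) = 0
(117 + v(W, U))² = (117 + 0)² = 117² = 13689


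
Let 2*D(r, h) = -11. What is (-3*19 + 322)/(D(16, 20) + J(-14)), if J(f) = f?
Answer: -530/39 ≈ -13.590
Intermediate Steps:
D(r, h) = -11/2 (D(r, h) = (1/2)*(-11) = -11/2)
(-3*19 + 322)/(D(16, 20) + J(-14)) = (-3*19 + 322)/(-11/2 - 14) = (-57 + 322)/(-39/2) = 265*(-2/39) = -530/39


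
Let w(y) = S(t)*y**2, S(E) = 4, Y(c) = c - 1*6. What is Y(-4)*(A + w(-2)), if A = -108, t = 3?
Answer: 920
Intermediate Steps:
Y(c) = -6 + c (Y(c) = c - 6 = -6 + c)
w(y) = 4*y**2
Y(-4)*(A + w(-2)) = (-6 - 4)*(-108 + 4*(-2)**2) = -10*(-108 + 4*4) = -10*(-108 + 16) = -10*(-92) = 920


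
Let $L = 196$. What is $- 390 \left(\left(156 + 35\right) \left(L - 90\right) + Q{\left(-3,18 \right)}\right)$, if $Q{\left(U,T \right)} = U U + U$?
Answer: $-7898280$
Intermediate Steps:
$Q{\left(U,T \right)} = U + U^{2}$ ($Q{\left(U,T \right)} = U^{2} + U = U + U^{2}$)
$- 390 \left(\left(156 + 35\right) \left(L - 90\right) + Q{\left(-3,18 \right)}\right) = - 390 \left(\left(156 + 35\right) \left(196 - 90\right) - 3 \left(1 - 3\right)\right) = - 390 \left(191 \cdot 106 - -6\right) = - 390 \left(20246 + 6\right) = \left(-390\right) 20252 = -7898280$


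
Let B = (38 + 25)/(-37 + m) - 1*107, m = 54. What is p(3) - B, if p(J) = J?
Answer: 1807/17 ≈ 106.29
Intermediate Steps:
B = -1756/17 (B = (38 + 25)/(-37 + 54) - 1*107 = 63/17 - 107 = -1756/17 ≈ -103.29)
p(3) - B = 3 - 1*(-1756/17) = 3 + 1756/17 = 1807/17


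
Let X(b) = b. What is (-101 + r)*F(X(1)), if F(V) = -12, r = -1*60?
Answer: 1932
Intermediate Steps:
r = -60
(-101 + r)*F(X(1)) = (-101 - 60)*(-12) = -161*(-12) = 1932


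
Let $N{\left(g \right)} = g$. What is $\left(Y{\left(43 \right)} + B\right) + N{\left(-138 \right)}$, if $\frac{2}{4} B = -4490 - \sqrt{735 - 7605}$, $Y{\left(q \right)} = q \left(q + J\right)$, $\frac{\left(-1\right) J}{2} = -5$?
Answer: $-6839 - 2 i \sqrt{6870} \approx -6839.0 - 165.77 i$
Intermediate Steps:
$J = 10$ ($J = \left(-2\right) \left(-5\right) = 10$)
$Y{\left(q \right)} = q \left(10 + q\right)$ ($Y{\left(q \right)} = q \left(q + 10\right) = q \left(10 + q\right)$)
$B = -8980 - 2 i \sqrt{6870}$ ($B = 2 \left(-4490 - \sqrt{735 - 7605}\right) = 2 \left(-4490 - \sqrt{-6870}\right) = 2 \left(-4490 - i \sqrt{6870}\right) = -8980 - 2 i \sqrt{6870} \approx -8980.0 - 165.77 i$)
$\left(Y{\left(43 \right)} + B\right) + N{\left(-138 \right)} = \left(43 \left(10 + 43\right) - \left(8980 + 2 i \sqrt{6870}\right)\right) - 138 = \left(43 \cdot 53 - \left(8980 + 2 i \sqrt{6870}\right)\right) - 138 = \left(2279 - \left(8980 + 2 i \sqrt{6870}\right)\right) - 138 = \left(-6701 - 2 i \sqrt{6870}\right) - 138 = -6839 - 2 i \sqrt{6870}$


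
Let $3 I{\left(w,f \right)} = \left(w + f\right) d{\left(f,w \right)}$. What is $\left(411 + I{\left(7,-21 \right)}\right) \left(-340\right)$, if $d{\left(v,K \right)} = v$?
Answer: $-173060$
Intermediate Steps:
$I{\left(w,f \right)} = \frac{f \left(f + w\right)}{3}$ ($I{\left(w,f \right)} = \frac{\left(w + f\right) f}{3} = \frac{\left(f + w\right) f}{3} = \frac{f \left(f + w\right)}{3}$)
$\left(411 + I{\left(7,-21 \right)}\right) \left(-340\right) = \left(411 + \frac{1}{3} \left(-21\right) \left(-21 + 7\right)\right) \left(-340\right) = \left(411 + \frac{1}{3} \left(-21\right) \left(-14\right)\right) \left(-340\right) = \left(411 + 98\right) \left(-340\right) = 509 \left(-340\right) = -173060$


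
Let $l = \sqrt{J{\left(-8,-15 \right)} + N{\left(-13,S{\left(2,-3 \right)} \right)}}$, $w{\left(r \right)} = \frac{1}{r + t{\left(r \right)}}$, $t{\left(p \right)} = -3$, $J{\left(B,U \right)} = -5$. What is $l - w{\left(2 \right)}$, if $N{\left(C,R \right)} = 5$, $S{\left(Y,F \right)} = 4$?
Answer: $1$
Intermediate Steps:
$w{\left(r \right)} = \frac{1}{-3 + r}$ ($w{\left(r \right)} = \frac{1}{r - 3} = \frac{1}{-3 + r}$)
$l = 0$ ($l = \sqrt{-5 + 5} = \sqrt{0} = 0$)
$l - w{\left(2 \right)} = 0 - \frac{1}{-3 + 2} = 0 - \frac{1}{-1} = 0 - -1 = 0 + 1 = 1$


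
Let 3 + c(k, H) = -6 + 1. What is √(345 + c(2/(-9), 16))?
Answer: √337 ≈ 18.358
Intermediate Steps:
c(k, H) = -8 (c(k, H) = -3 + (-6 + 1) = -3 - 5 = -8)
√(345 + c(2/(-9), 16)) = √(345 - 8) = √337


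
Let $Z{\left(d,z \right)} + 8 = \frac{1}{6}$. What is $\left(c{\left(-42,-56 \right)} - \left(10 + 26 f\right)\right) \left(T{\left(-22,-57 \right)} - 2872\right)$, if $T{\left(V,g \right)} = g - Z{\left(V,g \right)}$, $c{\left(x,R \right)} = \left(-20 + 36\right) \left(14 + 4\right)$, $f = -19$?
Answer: $- \frac{6765422}{3} \approx -2.2551 \cdot 10^{6}$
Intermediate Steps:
$Z{\left(d,z \right)} = - \frac{47}{6}$ ($Z{\left(d,z \right)} = -8 + \frac{1}{6} = - \frac{47}{6}$)
$c{\left(x,R \right)} = 288$ ($c{\left(x,R \right)} = 16 \cdot 18 = 288$)
$T{\left(V,g \right)} = \frac{47}{6} + g$ ($T{\left(V,g \right)} = g - - \frac{47}{6} = g + \frac{47}{6} = \frac{47}{6} + g$)
$\left(c{\left(-42,-56 \right)} - \left(10 + 26 f\right)\right) \left(T{\left(-22,-57 \right)} - 2872\right) = \left(288 - -484\right) \left(\left(\frac{47}{6} - 57\right) - 2872\right) = \left(288 + \left(-10 + 494\right)\right) \left(- \frac{295}{6} - 2872\right) = \left(288 + 484\right) \left(- \frac{17527}{6}\right) = 772 \left(- \frac{17527}{6}\right) = - \frac{6765422}{3}$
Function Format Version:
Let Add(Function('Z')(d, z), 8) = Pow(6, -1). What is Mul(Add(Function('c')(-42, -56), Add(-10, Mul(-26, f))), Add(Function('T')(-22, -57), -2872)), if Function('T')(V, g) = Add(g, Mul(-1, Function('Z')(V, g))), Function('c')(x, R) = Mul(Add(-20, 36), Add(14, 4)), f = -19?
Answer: Rational(-6765422, 3) ≈ -2.2551e+6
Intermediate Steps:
Function('Z')(d, z) = Rational(-47, 6) (Function('Z')(d, z) = Add(-8, Pow(6, -1)) = Add(-8, Rational(1, 6)) = Rational(-47, 6))
Function('c')(x, R) = 288 (Function('c')(x, R) = Mul(16, 18) = 288)
Function('T')(V, g) = Add(Rational(47, 6), g) (Function('T')(V, g) = Add(g, Mul(-1, Rational(-47, 6))) = Add(g, Rational(47, 6)) = Add(Rational(47, 6), g))
Mul(Add(Function('c')(-42, -56), Add(-10, Mul(-26, f))), Add(Function('T')(-22, -57), -2872)) = Mul(Add(288, Add(-10, Mul(-26, -19))), Add(Add(Rational(47, 6), -57), -2872)) = Mul(Add(288, Add(-10, 494)), Add(Rational(-295, 6), -2872)) = Mul(Add(288, 484), Rational(-17527, 6)) = Mul(772, Rational(-17527, 6)) = Rational(-6765422, 3)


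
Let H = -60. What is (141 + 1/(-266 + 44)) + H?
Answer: 17981/222 ≈ 80.995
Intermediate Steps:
(141 + 1/(-266 + 44)) + H = (141 + 1/(-266 + 44)) - 60 = (141 + 1/(-222)) - 60 = (141 - 1/222) - 60 = 31301/222 - 60 = 17981/222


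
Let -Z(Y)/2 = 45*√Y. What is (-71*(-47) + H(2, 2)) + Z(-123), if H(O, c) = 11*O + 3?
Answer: 3362 - 90*I*√123 ≈ 3362.0 - 998.15*I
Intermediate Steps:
Z(Y) = -90*√Y
H(O, c) = 3 + 11*O
(-71*(-47) + H(2, 2)) + Z(-123) = (-71*(-47) + (3 + 11*2)) - 90*I*√123 = (3337 + (3 + 22)) - 90*I*√123 = (3337 + 25) - 90*I*√123 = 3362 - 90*I*√123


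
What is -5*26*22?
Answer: -2860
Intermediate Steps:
-5*26*22 = -130*22 = -2860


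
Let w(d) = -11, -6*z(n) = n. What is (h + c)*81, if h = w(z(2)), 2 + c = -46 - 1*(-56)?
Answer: -243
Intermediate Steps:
c = 8 (c = -2 + (-46 - 1*(-56)) = -2 + (-46 + 56) = -2 + 10 = 8)
z(n) = -n/6
h = -11
(h + c)*81 = (-11 + 8)*81 = -3*81 = -243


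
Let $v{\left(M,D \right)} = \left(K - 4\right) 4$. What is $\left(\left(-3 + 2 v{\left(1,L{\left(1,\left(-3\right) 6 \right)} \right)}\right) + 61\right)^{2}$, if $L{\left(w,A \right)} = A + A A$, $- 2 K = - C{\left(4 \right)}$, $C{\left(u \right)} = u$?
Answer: $1764$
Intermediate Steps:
$K = 2$ ($K = - \frac{\left(-1\right) 4}{2} = \left(- \frac{1}{2}\right) \left(-4\right) = 2$)
$L{\left(w,A \right)} = A + A^{2}$
$v{\left(M,D \right)} = -8$ ($v{\left(M,D \right)} = \left(2 - 4\right) 4 = \left(-2\right) 4 = -8$)
$\left(\left(-3 + 2 v{\left(1,L{\left(1,\left(-3\right) 6 \right)} \right)}\right) + 61\right)^{2} = \left(\left(-3 + 2 \left(-8\right)\right) + 61\right)^{2} = \left(\left(-3 - 16\right) + 61\right)^{2} = \left(-19 + 61\right)^{2} = 42^{2} = 1764$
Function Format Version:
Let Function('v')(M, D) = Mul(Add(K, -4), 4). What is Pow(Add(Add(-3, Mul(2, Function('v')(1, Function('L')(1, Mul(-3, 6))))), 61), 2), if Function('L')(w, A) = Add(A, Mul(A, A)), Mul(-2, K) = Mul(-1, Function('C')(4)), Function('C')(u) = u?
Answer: 1764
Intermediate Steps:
K = 2 (K = Mul(Rational(-1, 2), Mul(-1, 4)) = Mul(Rational(-1, 2), -4) = 2)
Function('L')(w, A) = Add(A, Pow(A, 2))
Function('v')(M, D) = -8 (Function('v')(M, D) = Mul(Add(2, -4), 4) = Mul(-2, 4) = -8)
Pow(Add(Add(-3, Mul(2, Function('v')(1, Function('L')(1, Mul(-3, 6))))), 61), 2) = Pow(Add(Add(-3, Mul(2, -8)), 61), 2) = Pow(Add(Add(-3, -16), 61), 2) = Pow(Add(-19, 61), 2) = Pow(42, 2) = 1764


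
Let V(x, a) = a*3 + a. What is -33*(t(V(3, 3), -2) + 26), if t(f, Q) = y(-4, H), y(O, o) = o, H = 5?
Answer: -1023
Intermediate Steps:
V(x, a) = 4*a (V(x, a) = 3*a + a = 4*a)
t(f, Q) = 5
-33*(t(V(3, 3), -2) + 26) = -33*(5 + 26) = -33*31 = -1023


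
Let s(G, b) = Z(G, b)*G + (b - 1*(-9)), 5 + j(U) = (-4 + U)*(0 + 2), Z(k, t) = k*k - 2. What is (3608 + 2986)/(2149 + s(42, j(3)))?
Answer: 2198/25385 ≈ 0.086587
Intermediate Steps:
Z(k, t) = -2 + k² (Z(k, t) = k² - 2 = -2 + k²)
j(U) = -13 + 2*U (j(U) = -5 + (-4 + U)*(0 + 2) = -5 + (-4 + U)*2 = -5 + (-8 + 2*U) = -13 + 2*U)
s(G, b) = 9 + b + G*(-2 + G²) (s(G, b) = (-2 + G²)*G + (b - 1*(-9)) = G*(-2 + G²) + (b + 9) = G*(-2 + G²) + (9 + b) = 9 + b + G*(-2 + G²))
(3608 + 2986)/(2149 + s(42, j(3))) = (3608 + 2986)/(2149 + (9 + (-13 + 2*3) + 42*(-2 + 42²))) = 6594/(2149 + (9 + (-13 + 6) + 42*(-2 + 1764))) = 6594/(2149 + (9 - 7 + 42*1762)) = 6594/(2149 + (9 - 7 + 74004)) = 6594/(2149 + 74006) = 6594/76155 = 6594*(1/76155) = 2198/25385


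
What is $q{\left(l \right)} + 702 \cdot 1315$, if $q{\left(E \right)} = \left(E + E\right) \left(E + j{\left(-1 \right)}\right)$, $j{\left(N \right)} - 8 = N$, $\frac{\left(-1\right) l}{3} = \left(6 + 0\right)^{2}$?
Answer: $944946$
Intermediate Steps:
$l = -108$ ($l = - 3 \left(6 + 0\right)^{2} = - 3 \cdot 6^{2} = \left(-3\right) 36 = -108$)
$j{\left(N \right)} = 8 + N$
$q{\left(E \right)} = 2 E \left(7 + E\right)$ ($q{\left(E \right)} = \left(E + E\right) \left(E + \left(8 - 1\right)\right) = 2 E \left(E + 7\right) = 2 E \left(7 + E\right)$)
$q{\left(l \right)} + 702 \cdot 1315 = 2 \left(-108\right) \left(7 - 108\right) + 702 \cdot 1315 = 2 \left(-108\right) \left(-101\right) + 923130 = 21816 + 923130 = 944946$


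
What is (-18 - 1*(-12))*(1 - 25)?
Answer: 144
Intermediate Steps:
(-18 - 1*(-12))*(1 - 25) = (-18 + 12)*(-24) = -6*(-24) = 144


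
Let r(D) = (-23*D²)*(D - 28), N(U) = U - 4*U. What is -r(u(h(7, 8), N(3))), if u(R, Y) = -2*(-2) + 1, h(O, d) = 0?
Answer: -13225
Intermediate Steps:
N(U) = -3*U
u(R, Y) = 5 (u(R, Y) = 4 + 1 = 5)
r(D) = -23*D²*(-28 + D) (r(D) = (-23*D²)*(-28 + D) = -23*D²*(-28 + D))
-r(u(h(7, 8), N(3))) = -23*5²*(28 - 1*5) = -23*25*(28 - 5) = -23*25*23 = -1*13225 = -13225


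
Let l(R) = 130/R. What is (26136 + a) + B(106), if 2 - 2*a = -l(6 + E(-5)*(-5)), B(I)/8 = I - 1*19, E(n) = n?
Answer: 831888/31 ≈ 26835.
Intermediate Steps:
B(I) = -152 + 8*I (B(I) = 8*(I - 1*19) = 8*(I - 19) = 8*(-19 + I) = -152 + 8*I)
a = 96/31 (a = 1 - (-1)*130/(6 - 5*(-5))/2 = 1 - (-1)*130/(6 + 25)/2 = 1 - (-1)*130/31/2 = 1 - (-1)*130*(1/31)/2 = 1 - (-1)*130/(2*31) = 1 - ½*(-130/31) = 1 + 65/31 = 96/31 ≈ 3.0968)
(26136 + a) + B(106) = (26136 + 96/31) + (-152 + 8*106) = 810312/31 + (-152 + 848) = 810312/31 + 696 = 831888/31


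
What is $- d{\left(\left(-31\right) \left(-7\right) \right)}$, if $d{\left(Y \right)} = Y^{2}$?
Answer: $-47089$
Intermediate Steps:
$- d{\left(\left(-31\right) \left(-7\right) \right)} = - \left(\left(-31\right) \left(-7\right)\right)^{2} = - 217^{2} = \left(-1\right) 47089 = -47089$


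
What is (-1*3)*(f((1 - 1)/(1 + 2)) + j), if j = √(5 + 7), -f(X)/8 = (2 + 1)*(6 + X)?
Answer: 432 - 6*√3 ≈ 421.61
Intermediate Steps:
f(X) = -144 - 24*X (f(X) = -8*(2 + 1)*(6 + X) = -24*(6 + X) = -8*(18 + 3*X) = -144 - 24*X)
j = 2*√3 (j = √12 = 2*√3 ≈ 3.4641)
(-1*3)*(f((1 - 1)/(1 + 2)) + j) = (-1*3)*((-144 - 24*(1 - 1)/(1 + 2)) + 2*√3) = -3*((-144 - 0/3) + 2*√3) = -3*((-144 - 24*0) + 2*√3) = -3*((-144 + 0) + 2*√3) = -3*(-144 + 2*√3) = 432 - 6*√3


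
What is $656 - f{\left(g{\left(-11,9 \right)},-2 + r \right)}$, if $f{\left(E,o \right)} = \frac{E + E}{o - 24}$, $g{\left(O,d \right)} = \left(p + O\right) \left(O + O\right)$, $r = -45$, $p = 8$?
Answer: $\frac{46708}{71} \approx 657.86$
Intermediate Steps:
$g{\left(O,d \right)} = 2 O \left(8 + O\right)$ ($g{\left(O,d \right)} = \left(8 + O\right) \left(O + O\right) = \left(8 + O\right) 2 O = 2 O \left(8 + O\right)$)
$f{\left(E,o \right)} = \frac{2 E}{-24 + o}$
$656 - f{\left(g{\left(-11,9 \right)},-2 + r \right)} = 656 - \frac{2 \cdot 2 \left(-11\right) \left(8 - 11\right)}{-24 - 47} = 656 - \frac{2 \cdot 2 \left(-11\right) \left(-3\right)}{-24 - 47} = 656 - 2 \cdot 66 \frac{1}{-71} = 656 - 2 \cdot 66 \left(- \frac{1}{71}\right) = 656 - - \frac{132}{71} = 656 + \frac{132}{71} = \frac{46708}{71}$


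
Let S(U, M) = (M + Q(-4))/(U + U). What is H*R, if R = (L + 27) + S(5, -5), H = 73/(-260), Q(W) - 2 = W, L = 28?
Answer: -39639/2600 ≈ -15.246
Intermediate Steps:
Q(W) = 2 + W
S(U, M) = (-2 + M)/(2*U) (S(U, M) = (M + (2 - 4))/(U + U) = (M - 2)/((2*U)) = (-2 + M)*(1/(2*U)) = (-2 + M)/(2*U))
H = -73/260 (H = 73*(-1/260) = -73/260 ≈ -0.28077)
R = 543/10 (R = (28 + 27) + (½)*(-2 - 5)/5 = 55 + (½)*(⅕)*(-7) = 55 - 7/10 = 543/10 ≈ 54.300)
H*R = -73/260*543/10 = -39639/2600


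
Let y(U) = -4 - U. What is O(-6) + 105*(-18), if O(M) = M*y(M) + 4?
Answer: -1898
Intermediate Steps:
O(M) = 4 + M*(-4 - M) (O(M) = M*(-4 - M) + 4 = 4 + M*(-4 - M))
O(-6) + 105*(-18) = (4 - 1*(-6)*(4 - 6)) + 105*(-18) = (4 - 1*(-6)*(-2)) - 1890 = (4 - 12) - 1890 = -8 - 1890 = -1898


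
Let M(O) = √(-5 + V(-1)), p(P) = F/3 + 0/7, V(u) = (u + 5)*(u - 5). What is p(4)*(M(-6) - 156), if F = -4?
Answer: 208 - 4*I*√29/3 ≈ 208.0 - 7.1802*I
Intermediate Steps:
V(u) = (-5 + u)*(5 + u) (V(u) = (5 + u)*(-5 + u) = (-5 + u)*(5 + u))
p(P) = -4/3 (p(P) = -4/3 + 0/7 = -4*⅓ + 0*(⅐) = -4/3 + 0 = -4/3)
M(O) = I*√29 (M(O) = √(-5 + (-25 + (-1)²)) = √(-5 + (-25 + 1)) = √(-5 - 24) = √(-29) = I*√29)
p(4)*(M(-6) - 156) = -4*(I*√29 - 156)/3 = -4*(-156 + I*√29)/3 = 208 - 4*I*√29/3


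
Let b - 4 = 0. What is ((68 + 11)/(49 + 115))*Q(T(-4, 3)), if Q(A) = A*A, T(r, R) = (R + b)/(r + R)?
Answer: 3871/164 ≈ 23.604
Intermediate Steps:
b = 4 (b = 4 + 0 = 4)
T(r, R) = (4 + R)/(R + r) (T(r, R) = (R + 4)/(r + R) = (4 + R)/(R + r))
Q(A) = A²
((68 + 11)/(49 + 115))*Q(T(-4, 3)) = ((68 + 11)/(49 + 115))*((4 + 3)/(3 - 4))² = (79/164)*(7/(-1))² = (79*(1/164))*(-1*7)² = (79/164)*(-7)² = (79/164)*49 = 3871/164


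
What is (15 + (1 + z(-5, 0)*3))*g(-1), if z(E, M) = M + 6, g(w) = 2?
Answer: 68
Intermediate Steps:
z(E, M) = 6 + M
(15 + (1 + z(-5, 0)*3))*g(-1) = (15 + (1 + (6 + 0)*3))*2 = (15 + (1 + 6*3))*2 = (15 + (1 + 18))*2 = (15 + 19)*2 = 34*2 = 68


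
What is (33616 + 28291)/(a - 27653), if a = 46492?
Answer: 61907/18839 ≈ 3.2861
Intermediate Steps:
(33616 + 28291)/(a - 27653) = (33616 + 28291)/(46492 - 27653) = 61907/18839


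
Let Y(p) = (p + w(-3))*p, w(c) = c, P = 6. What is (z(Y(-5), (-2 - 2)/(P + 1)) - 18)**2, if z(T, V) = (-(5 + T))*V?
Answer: 2916/49 ≈ 59.510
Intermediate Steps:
Y(p) = p*(-3 + p) (Y(p) = (p - 3)*p = (-3 + p)*p = p*(-3 + p))
z(T, V) = V*(-5 - T) (z(T, V) = (-5 - T)*V = V*(-5 - T))
(z(Y(-5), (-2 - 2)/(P + 1)) - 18)**2 = (-(-2 - 2)/(6 + 1)*(5 - 5*(-3 - 5)) - 18)**2 = (-(-4/7)*(5 - 5*(-8)) - 18)**2 = (-(-4*1/7)*(5 + 40) - 18)**2 = (-1*(-4/7)*45 - 18)**2 = (180/7 - 18)**2 = (54/7)**2 = 2916/49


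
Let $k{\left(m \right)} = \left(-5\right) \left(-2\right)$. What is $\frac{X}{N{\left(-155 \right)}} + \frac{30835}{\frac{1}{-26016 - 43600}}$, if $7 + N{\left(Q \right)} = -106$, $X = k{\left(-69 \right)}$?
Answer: $- \frac{242566857690}{113} \approx -2.1466 \cdot 10^{9}$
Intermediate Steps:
$k{\left(m \right)} = 10$
$X = 10$
$N{\left(Q \right)} = -113$ ($N{\left(Q \right)} = -7 - 106 = -113$)
$\frac{X}{N{\left(-155 \right)}} + \frac{30835}{\frac{1}{-26016 - 43600}} = \frac{10}{-113} + \frac{30835}{\frac{1}{-26016 - 43600}} = 10 \left(- \frac{1}{113}\right) + \frac{30835}{\frac{1}{-69616}} = - \frac{10}{113} + \frac{30835}{- \frac{1}{69616}} = - \frac{10}{113} + 30835 \left(-69616\right) = - \frac{10}{113} - 2146609360 = - \frac{242566857690}{113}$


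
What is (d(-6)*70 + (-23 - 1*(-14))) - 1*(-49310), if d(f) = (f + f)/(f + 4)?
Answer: 49721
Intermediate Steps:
d(f) = 2*f/(4 + f) (d(f) = (2*f)/(4 + f) = 2*f/(4 + f))
(d(-6)*70 + (-23 - 1*(-14))) - 1*(-49310) = ((2*(-6)/(4 - 6))*70 + (-23 - 1*(-14))) - 1*(-49310) = ((2*(-6)/(-2))*70 + (-23 + 14)) + 49310 = ((2*(-6)*(-1/2))*70 - 9) + 49310 = (6*70 - 9) + 49310 = (420 - 9) + 49310 = 411 + 49310 = 49721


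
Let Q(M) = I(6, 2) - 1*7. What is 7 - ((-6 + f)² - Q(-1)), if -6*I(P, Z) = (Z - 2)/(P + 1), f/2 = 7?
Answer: -64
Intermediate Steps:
f = 14 (f = 2*7 = 14)
I(P, Z) = -(-2 + Z)/(6*(1 + P)) (I(P, Z) = -(Z - 2)/(6*(P + 1)) = -(-2 + Z)/(6*(1 + P)))
Q(M) = -7 (Q(M) = (2 - 1*2)/(6*(1 + 6)) - 1*7 = (⅙)*(2 - 2)/7 - 7 = (⅙)*(⅐)*0 - 7 = 0 - 7 = -7)
7 - ((-6 + f)² - Q(-1)) = 7 - ((-6 + 14)² - 1*(-7)) = 7 - (8² + 7) = 7 - (64 + 7) = 7 - 1*71 = 7 - 71 = -64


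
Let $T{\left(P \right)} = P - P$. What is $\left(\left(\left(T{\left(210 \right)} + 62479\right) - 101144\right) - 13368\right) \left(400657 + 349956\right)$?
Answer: $-39056646229$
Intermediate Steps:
$T{\left(P \right)} = 0$
$\left(\left(\left(T{\left(210 \right)} + 62479\right) - 101144\right) - 13368\right) \left(400657 + 349956\right) = \left(\left(\left(0 + 62479\right) - 101144\right) - 13368\right) \left(400657 + 349956\right) = \left(\left(62479 - 101144\right) - 13368\right) 750613 = \left(-38665 - 13368\right) 750613 = \left(-52033\right) 750613 = -39056646229$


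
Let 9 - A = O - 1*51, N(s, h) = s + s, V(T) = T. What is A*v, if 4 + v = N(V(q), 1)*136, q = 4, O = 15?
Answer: 48780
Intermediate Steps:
N(s, h) = 2*s
A = 45 (A = 9 - (15 - 1*51) = 9 - (15 - 51) = 9 - 1*(-36) = 9 + 36 = 45)
v = 1084 (v = -4 + (2*4)*136 = -4 + 8*136 = -4 + 1088 = 1084)
A*v = 45*1084 = 48780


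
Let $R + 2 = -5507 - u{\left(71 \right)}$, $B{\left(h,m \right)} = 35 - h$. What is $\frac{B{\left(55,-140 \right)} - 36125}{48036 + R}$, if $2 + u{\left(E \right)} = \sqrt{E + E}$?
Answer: $- \frac{21650855}{25474869} - \frac{36145 \sqrt{142}}{1808715699} \approx -0.85013$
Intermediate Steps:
$u{\left(E \right)} = -2 + \sqrt{2} \sqrt{E}$ ($u{\left(E \right)} = -2 + \sqrt{E + E} = -2 + \sqrt{2 E} = -2 + \sqrt{2} \sqrt{E}$)
$R = -5507 - \sqrt{142}$ ($R = -2 - \left(5505 + \sqrt{2} \sqrt{71}\right) = -2 - \left(5505 + \sqrt{142}\right) = -5507 - \sqrt{142} \approx -5518.9$)
$\frac{B{\left(55,-140 \right)} - 36125}{48036 + R} = \frac{\left(35 - 55\right) - 36125}{48036 - \left(5507 + \sqrt{142}\right)} = \frac{\left(35 - 55\right) - 36125}{42529 - \sqrt{142}} = \frac{-20 - 36125}{42529 - \sqrt{142}} = - \frac{36145}{42529 - \sqrt{142}}$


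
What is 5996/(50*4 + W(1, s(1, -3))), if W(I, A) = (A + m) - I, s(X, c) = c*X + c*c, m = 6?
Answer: 5996/211 ≈ 28.417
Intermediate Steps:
s(X, c) = c² + X*c (s(X, c) = X*c + c² = c² + X*c)
W(I, A) = 6 + A - I (W(I, A) = (A + 6) - I = (6 + A) - I = 6 + A - I)
5996/(50*4 + W(1, s(1, -3))) = 5996/(50*4 + (6 - 3*(1 - 3) - 1*1)) = 5996/(200 + (6 - 3*(-2) - 1)) = 5996/(200 + (6 + 6 - 1)) = 5996/(200 + 11) = 5996/211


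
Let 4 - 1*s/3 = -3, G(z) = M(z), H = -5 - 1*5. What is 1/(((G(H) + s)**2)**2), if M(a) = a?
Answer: 1/14641 ≈ 6.8301e-5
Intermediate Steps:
H = -10 (H = -5 - 5 = -10)
G(z) = z
s = 21 (s = 12 - 3*(-3) = 12 + 9 = 21)
1/(((G(H) + s)**2)**2) = 1/(((-10 + 21)**2)**2) = 1/((11**2)**2) = 1/(121**2) = 1/14641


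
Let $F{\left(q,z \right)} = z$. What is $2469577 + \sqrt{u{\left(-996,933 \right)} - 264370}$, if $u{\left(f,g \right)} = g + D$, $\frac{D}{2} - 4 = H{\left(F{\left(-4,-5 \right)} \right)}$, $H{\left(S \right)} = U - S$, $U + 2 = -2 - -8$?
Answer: $2469577 + i \sqrt{263411} \approx 2.4696 \cdot 10^{6} + 513.24 i$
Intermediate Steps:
$U = 4$ ($U = -2 - -6 = -2 + \left(-2 + 8\right) = -2 + 6 = 4$)
$H{\left(S \right)} = 4 - S$
$D = 26$ ($D = 8 + 2 \left(4 - -5\right) = 8 + 2 \left(4 + 5\right) = 8 + 2 \cdot 9 = 8 + 18 = 26$)
$u{\left(f,g \right)} = 26 + g$ ($u{\left(f,g \right)} = g + 26 = 26 + g$)
$2469577 + \sqrt{u{\left(-996,933 \right)} - 264370} = 2469577 + \sqrt{\left(26 + 933\right) - 264370} = 2469577 + \sqrt{959 - 264370} = 2469577 + \sqrt{-263411} = 2469577 + i \sqrt{263411}$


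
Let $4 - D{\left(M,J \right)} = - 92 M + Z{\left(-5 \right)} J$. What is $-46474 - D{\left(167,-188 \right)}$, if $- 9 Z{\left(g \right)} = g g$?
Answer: $- \frac{551878}{9} \approx -61320.0$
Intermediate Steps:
$Z{\left(g \right)} = - \frac{g^{2}}{9}$ ($Z{\left(g \right)} = - \frac{g g}{9} = - \frac{g^{2}}{9}$)
$D{\left(M,J \right)} = 4 + 92 M + \frac{25 J}{9}$ ($D{\left(M,J \right)} = 4 - \left(- 92 M + - \frac{\left(-5\right)^{2}}{9} J\right) = 4 - \left(- 92 M + \left(- \frac{1}{9}\right) 25 J\right) = 4 - \left(- 92 M - \frac{25 J}{9}\right) = 4 + \left(92 M + \frac{25 J}{9}\right) = 4 + 92 M + \frac{25 J}{9}$)
$-46474 - D{\left(167,-188 \right)} = -46474 - \left(4 + 92 \cdot 167 + \frac{25}{9} \left(-188\right)\right) = -46474 - \left(4 + 15364 - \frac{4700}{9}\right) = -46474 - \frac{133612}{9} = - \frac{551878}{9}$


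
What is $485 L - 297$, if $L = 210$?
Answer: $101553$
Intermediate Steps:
$485 L - 297 = 485 \cdot 210 - 297 = 101850 - 297 = 101553$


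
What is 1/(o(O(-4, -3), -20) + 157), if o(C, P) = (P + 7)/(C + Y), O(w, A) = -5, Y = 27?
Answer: 22/3441 ≈ 0.0063935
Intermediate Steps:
o(C, P) = (7 + P)/(27 + C) (o(C, P) = (P + 7)/(C + 27) = (7 + P)/(27 + C))
1/(o(O(-4, -3), -20) + 157) = 1/((7 - 20)/(27 - 5) + 157) = 1/(-13/22 + 157) = 1/(3441/22) = 22/3441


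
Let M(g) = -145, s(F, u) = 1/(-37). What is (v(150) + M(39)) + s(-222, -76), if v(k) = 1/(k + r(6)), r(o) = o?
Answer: -837059/5772 ≈ -145.02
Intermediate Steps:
s(F, u) = -1/37
v(k) = 1/(6 + k) (v(k) = 1/(k + 6) = 1/(6 + k))
(v(150) + M(39)) + s(-222, -76) = (1/(6 + 150) - 145) - 1/37 = (1/156 - 145) - 1/37 = -22619/156 - 1/37 = -837059/5772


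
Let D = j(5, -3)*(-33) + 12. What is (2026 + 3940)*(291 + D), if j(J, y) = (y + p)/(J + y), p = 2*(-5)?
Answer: 3087405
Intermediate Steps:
p = -10
j(J, y) = (-10 + y)/(J + y) (j(J, y) = (y - 10)/(J + y) = (-10 + y)/(J + y))
D = 453/2 (D = ((-10 - 3)/(5 - 3))*(-33) + 12 = (-13/2)*(-33) + 12 = ((1/2)*(-13))*(-33) + 12 = -13/2*(-33) + 12 = 429/2 + 12 = 453/2 ≈ 226.50)
(2026 + 3940)*(291 + D) = (2026 + 3940)*(291 + 453/2) = 5966*(1035/2) = 3087405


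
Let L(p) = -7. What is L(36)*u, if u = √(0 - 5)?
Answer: -7*I*√5 ≈ -15.652*I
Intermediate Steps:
u = I*√5 (u = √(-5) = I*√5 ≈ 2.2361*I)
L(36)*u = -7*I*√5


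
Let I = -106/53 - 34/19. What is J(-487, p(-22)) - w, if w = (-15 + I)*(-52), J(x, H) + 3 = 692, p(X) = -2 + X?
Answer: -5473/19 ≈ -288.05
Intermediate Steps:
J(x, H) = 689 (J(x, H) = -3 + 692 = 689)
I = -72/19 (I = -106*1/53 - 34*1/19 = -2 - 34/19 = -72/19 ≈ -3.7895)
w = 18564/19 (w = (-15 - 72/19)*(-52) = -357/19*(-52) = 18564/19 ≈ 977.05)
J(-487, p(-22)) - w = 689 - 1*18564/19 = 689 - 18564/19 = -5473/19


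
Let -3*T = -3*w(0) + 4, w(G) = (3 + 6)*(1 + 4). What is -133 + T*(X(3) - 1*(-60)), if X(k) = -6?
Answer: 2225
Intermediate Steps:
w(G) = 45 (w(G) = 9*5 = 45)
T = 131/3 (T = -(-3*45 + 4)/3 = -(-135 + 4)/3 = -⅓*(-131) = 131/3 ≈ 43.667)
-133 + T*(X(3) - 1*(-60)) = -133 + 131*(-6 - 1*(-60))/3 = -133 + 131*(-6 + 60)/3 = -133 + (131/3)*54 = -133 + 2358 = 2225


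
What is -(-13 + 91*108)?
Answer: -9815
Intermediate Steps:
-(-13 + 91*108) = -(-13 + 9828) = -1*9815 = -9815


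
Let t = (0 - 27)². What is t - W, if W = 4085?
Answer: -3356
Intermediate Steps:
t = 729 (t = (-27)² = 729)
t - W = 729 - 1*4085 = 729 - 4085 = -3356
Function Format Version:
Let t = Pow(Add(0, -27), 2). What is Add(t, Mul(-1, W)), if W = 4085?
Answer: -3356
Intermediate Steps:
t = 729 (t = Pow(-27, 2) = 729)
Add(t, Mul(-1, W)) = Add(729, Mul(-1, 4085)) = Add(729, -4085) = -3356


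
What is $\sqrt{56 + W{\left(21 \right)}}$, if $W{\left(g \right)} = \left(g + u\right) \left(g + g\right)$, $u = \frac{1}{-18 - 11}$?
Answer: $\frac{2 \sqrt{196910}}{29} \approx 30.603$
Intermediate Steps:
$u = - \frac{1}{29}$ ($u = \frac{1}{-29} = - \frac{1}{29} \approx -0.034483$)
$W{\left(g \right)} = 2 g \left(- \frac{1}{29} + g\right)$ ($W{\left(g \right)} = \left(g - \frac{1}{29}\right) \left(g + g\right) = \left(- \frac{1}{29} + g\right) 2 g = 2 g \left(- \frac{1}{29} + g\right)$)
$\sqrt{56 + W{\left(21 \right)}} = \sqrt{56 + \frac{2}{29} \cdot 21 \left(-1 + 29 \cdot 21\right)} = \sqrt{56 + \frac{2}{29} \cdot 21 \left(-1 + 609\right)} = \sqrt{56 + \frac{2}{29} \cdot 21 \cdot 608} = \sqrt{56 + \frac{25536}{29}} = \sqrt{\frac{27160}{29}} = \frac{2 \sqrt{196910}}{29}$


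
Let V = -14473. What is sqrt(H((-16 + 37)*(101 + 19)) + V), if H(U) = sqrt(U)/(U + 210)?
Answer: sqrt(-2996272825 + 455*sqrt(70))/455 ≈ 120.3*I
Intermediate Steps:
H(U) = sqrt(U)/(210 + U)
sqrt(H((-16 + 37)*(101 + 19)) + V) = sqrt(sqrt((-16 + 37)*(101 + 19))/(210 + (-16 + 37)*(101 + 19)) - 14473) = sqrt(sqrt(21*120)/(210 + 21*120) - 14473) = sqrt(sqrt(2520)/(210 + 2520) - 14473) = sqrt((6*sqrt(70))/2730 - 14473) = sqrt((6*sqrt(70))*(1/2730) - 14473) = sqrt(sqrt(70)/455 - 14473) = sqrt(-14473 + sqrt(70)/455)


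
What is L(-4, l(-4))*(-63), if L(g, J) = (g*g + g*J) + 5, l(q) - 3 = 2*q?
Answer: -2583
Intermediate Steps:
l(q) = 3 + 2*q
L(g, J) = 5 + g**2 + J*g (L(g, J) = (g**2 + J*g) + 5 = 5 + g**2 + J*g)
L(-4, l(-4))*(-63) = (5 + (-4)**2 + (3 + 2*(-4))*(-4))*(-63) = (5 + 16 + (3 - 8)*(-4))*(-63) = (5 + 16 - 5*(-4))*(-63) = (5 + 16 + 20)*(-63) = 41*(-63) = -2583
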